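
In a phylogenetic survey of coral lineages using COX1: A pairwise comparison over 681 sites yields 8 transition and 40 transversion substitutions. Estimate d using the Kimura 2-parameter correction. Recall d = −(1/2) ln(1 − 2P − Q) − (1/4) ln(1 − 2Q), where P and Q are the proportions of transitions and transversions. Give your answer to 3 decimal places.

0.074

P = 8/681 ≈ 0.011747 and Q = 40/681 ≈ 0.058737.
Under the Kimura two-parameter model, d = −½ ln(1 − 2P − Q) − ¼ ln(1 − 2Q).
1 − 2P − Q = 0.917769, giving −½ ln(0.917769) = 0.042905.
1 − 2Q = 0.882526, giving −¼ ln(0.882526) = 0.031242.
d = 0.042905 + 0.031242 = 0.074147.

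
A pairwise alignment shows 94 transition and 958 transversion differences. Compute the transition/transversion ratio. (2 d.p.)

R = 94/958 = 0.098121… ≈ 0.10 (to 2 d.p.).

0.10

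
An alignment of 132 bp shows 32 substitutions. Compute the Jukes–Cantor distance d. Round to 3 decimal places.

0.293

p = 32/132 ≈ 0.242424.
d = −(3/4) ln(1 − 4p/3) = −0.75 ln(1 − 0.323232) = −0.75 ln(0.676768)
  = −0.75 × (-0.390427) = 0.292820 substitutions/site.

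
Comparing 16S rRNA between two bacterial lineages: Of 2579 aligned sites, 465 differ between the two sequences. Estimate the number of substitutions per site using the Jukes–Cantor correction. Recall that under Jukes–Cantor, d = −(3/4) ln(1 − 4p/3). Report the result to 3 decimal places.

0.206

p = 465/2579 ≈ 0.180302.
d = −(3/4) ln(1 − 4p/3) = −0.75 ln(1 − 0.240403) = −0.75 ln(0.759597)
  = −0.75 × (-0.274967) = 0.206225 substitutions/site.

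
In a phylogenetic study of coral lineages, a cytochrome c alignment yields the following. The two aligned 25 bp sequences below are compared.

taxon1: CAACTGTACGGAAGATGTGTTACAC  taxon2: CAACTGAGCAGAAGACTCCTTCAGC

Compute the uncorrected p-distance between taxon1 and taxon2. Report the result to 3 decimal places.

The sequences differ at 10 of 25 positions (sites 7, 8, 10, 16, 17, 18, 19, 22, 23, 24).
p = 10/25 = 0.400.

0.400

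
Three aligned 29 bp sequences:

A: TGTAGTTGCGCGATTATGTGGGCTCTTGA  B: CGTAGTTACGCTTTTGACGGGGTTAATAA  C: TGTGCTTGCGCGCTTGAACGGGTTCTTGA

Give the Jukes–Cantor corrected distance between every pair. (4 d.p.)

d(A,B) = 0.6018, d(A,C) = 0.3439, d(B,C) = 0.5285

A–B: 12/29 sites differ → p ≈ 0.413793, d = −0.75 ln(1 − 0.551724) = 0.601760 ≈ 0.6018.
A–C: 8/29 sites differ → p ≈ 0.275862, d = −0.75 ln(1 − 0.367816) = 0.343931 ≈ 0.3439.
B–C: 11/29 sites differ → p ≈ 0.37931, d = −0.75 ln(1 − 0.505747) = 0.528531 ≈ 0.5285.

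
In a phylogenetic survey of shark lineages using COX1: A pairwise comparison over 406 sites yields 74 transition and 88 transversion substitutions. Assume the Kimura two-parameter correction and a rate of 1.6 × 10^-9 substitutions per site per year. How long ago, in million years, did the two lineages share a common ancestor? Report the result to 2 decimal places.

180.42

P = 74/406 ≈ 0.182266 and Q = 88/406 ≈ 0.216749.
Under the Kimura two-parameter model, d = −½ ln(1 − 2P − Q) − ¼ ln(1 − 2Q).
1 − 2P − Q = 0.418719, giving −½ ln(0.418719) = 0.435278.
1 − 2Q = 0.566502, giving −¼ ln(0.566502) = 0.142069.
d = 0.435278 + 0.142069 = 0.577347.
Under a molecular clock d = 2μt, so t = d/(2μ) = 0.577347 / (2 × 1.6 × 10^-9) = 180.42 million years.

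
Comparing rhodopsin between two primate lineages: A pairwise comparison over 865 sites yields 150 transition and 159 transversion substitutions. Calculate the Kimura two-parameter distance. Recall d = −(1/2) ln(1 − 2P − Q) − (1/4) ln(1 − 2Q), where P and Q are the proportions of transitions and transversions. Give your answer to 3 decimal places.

P = 150/865 ≈ 0.17341 and Q = 159/865 ≈ 0.183815.
Under the Kimura two-parameter model, d = −½ ln(1 − 2P − Q) − ¼ ln(1 − 2Q).
1 − 2P − Q = 0.469365, giving −½ ln(0.469365) = 0.378187.
1 − 2Q = 0.63237, giving −¼ ln(0.63237) = 0.114570.
d = 0.378187 + 0.114570 = 0.492757.

0.493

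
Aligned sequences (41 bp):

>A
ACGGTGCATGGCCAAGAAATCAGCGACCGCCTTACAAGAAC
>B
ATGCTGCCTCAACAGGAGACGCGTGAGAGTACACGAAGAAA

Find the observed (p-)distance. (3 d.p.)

0.512

The sequences differ at 21 of 41 positions.
p = 21/41 = 0.512195… ≈ 0.512 (to 3 d.p.).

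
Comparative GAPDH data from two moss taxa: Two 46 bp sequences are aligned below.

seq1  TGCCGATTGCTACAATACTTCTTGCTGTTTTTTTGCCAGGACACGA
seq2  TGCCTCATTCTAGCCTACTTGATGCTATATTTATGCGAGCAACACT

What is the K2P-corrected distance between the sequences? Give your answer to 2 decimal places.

Of 46 sites, 1 differences are transitions and 18 are transversions, so P = 1/46 ≈ 0.021739 and Q = 18/46 ≈ 0.391304.
Under the Kimura two-parameter model, d = −½ ln(1 − 2P − Q) − ¼ ln(1 − 2Q).
1 − 2P − Q = 0.565218, giving −½ ln(0.565218) = 0.285272.
1 − 2Q = 0.217392, giving −¼ ln(0.217392) = 0.381513.
d = 0.285272 + 0.381513 = 0.666785.

0.67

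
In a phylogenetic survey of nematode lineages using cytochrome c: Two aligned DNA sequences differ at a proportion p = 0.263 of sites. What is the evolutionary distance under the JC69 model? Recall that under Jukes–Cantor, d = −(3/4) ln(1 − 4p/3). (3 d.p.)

0.324

d = −(3/4) ln(1 − 4p/3) = −0.75 ln(1 − 0.350667) = −0.75 ln(0.649333)
  = −0.75 × (-0.431810) = 0.323858 substitutions/site.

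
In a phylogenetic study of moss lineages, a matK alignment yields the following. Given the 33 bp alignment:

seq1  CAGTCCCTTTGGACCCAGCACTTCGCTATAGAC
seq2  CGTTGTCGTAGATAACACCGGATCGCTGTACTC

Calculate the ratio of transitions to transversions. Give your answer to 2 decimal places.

Transitions are A↔G and C↔T; transversions are all other mismatches.
Transitions: 5. Transversions: 12.
R = 5/12 = 0.416666… ≈ 0.42 (to 2 d.p.).

0.42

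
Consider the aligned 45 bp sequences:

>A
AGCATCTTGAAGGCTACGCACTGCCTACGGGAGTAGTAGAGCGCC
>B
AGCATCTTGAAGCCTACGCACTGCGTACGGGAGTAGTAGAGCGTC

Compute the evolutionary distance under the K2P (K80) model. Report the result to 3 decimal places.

0.070

Of 45 sites, 1 differences are transitions and 2 are transversions, so P = 1/45 ≈ 0.022222 and Q = 2/45 ≈ 0.044444.
Under the Kimura two-parameter model, d = −½ ln(1 − 2P − Q) − ¼ ln(1 − 2Q).
1 − 2P − Q = 0.911112, giving −½ ln(0.911112) = 0.046545.
1 − 2Q = 0.911112, giving −¼ ln(0.911112) = 0.023272.
d = 0.046545 + 0.023272 = 0.069817.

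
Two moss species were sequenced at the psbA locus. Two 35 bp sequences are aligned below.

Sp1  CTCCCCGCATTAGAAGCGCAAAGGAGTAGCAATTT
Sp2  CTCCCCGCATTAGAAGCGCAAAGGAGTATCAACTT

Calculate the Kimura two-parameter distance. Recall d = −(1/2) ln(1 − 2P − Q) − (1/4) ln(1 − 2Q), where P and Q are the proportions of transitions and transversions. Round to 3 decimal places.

0.060

Of 35 sites, 1 differences are transitions and 1 are transversions, so P = 1/35 ≈ 0.028571 and Q = 1/35 ≈ 0.028571.
Under the Kimura two-parameter model, d = −½ ln(1 − 2P − Q) − ¼ ln(1 − 2Q).
1 − 2P − Q = 0.914287, giving −½ ln(0.914287) = 0.044805.
1 − 2Q = 0.942858, giving −¼ ln(0.942858) = 0.014710.
d = 0.044805 + 0.014710 = 0.059515.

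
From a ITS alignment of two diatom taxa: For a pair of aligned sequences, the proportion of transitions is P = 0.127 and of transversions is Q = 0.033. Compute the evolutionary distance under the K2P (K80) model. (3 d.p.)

Under the Kimura two-parameter model, d = −½ ln(1 − 2P − Q) − ¼ ln(1 − 2Q).
1 − 2P − Q = 0.713, giving −½ ln(0.713) = 0.169137.
1 − 2Q = 0.934, giving −¼ ln(0.934) = 0.017070.
d = 0.169137 + 0.017070 = 0.186207.

0.186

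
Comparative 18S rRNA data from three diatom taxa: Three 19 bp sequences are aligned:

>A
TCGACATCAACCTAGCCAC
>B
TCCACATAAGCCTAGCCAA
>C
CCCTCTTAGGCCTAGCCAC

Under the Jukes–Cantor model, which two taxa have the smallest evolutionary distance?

A and B

A–B: 4/19 differ, p = 0.211, d = 0.247.
A–C: 7/19 differ, p = 0.368, d = 0.507.
B–C: 5/19 differ, p = 0.263, d = 0.324.
The smallest distance is between A and B.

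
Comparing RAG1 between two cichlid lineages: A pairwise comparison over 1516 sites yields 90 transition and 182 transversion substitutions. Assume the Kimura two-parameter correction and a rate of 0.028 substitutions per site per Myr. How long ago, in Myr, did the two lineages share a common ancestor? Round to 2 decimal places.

P = 90/1516 ≈ 0.059367 and Q = 182/1516 ≈ 0.120053.
Under the Kimura two-parameter model, d = −½ ln(1 − 2P − Q) − ¼ ln(1 − 2Q).
1 − 2P − Q = 0.761213, giving −½ ln(0.761213) = 0.136421.
1 − 2Q = 0.759894, giving −¼ ln(0.759894) = 0.068644.
d = 0.136421 + 0.068644 = 0.205065.
Under a molecular clock d = 2μt, so t = d/(2μ) = 0.205065 / (2 × 0.028) = 3.66 Myr.

3.66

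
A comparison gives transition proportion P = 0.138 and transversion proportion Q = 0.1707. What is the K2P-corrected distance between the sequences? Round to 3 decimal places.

0.400

Under the Kimura two-parameter model, d = −½ ln(1 − 2P − Q) − ¼ ln(1 − 2Q).
1 − 2P − Q = 0.5533, giving −½ ln(0.5533) = 0.295927.
1 − 2Q = 0.6586, giving −¼ ln(0.6586) = 0.104410.
d = 0.295927 + 0.104410 = 0.400337.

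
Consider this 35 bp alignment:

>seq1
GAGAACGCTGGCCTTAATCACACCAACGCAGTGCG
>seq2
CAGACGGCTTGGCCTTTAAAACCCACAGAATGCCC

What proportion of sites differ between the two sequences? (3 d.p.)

0.543

The sequences differ at 19 of 35 positions.
p = 19/35 = 0.542857… ≈ 0.543 (to 3 d.p.).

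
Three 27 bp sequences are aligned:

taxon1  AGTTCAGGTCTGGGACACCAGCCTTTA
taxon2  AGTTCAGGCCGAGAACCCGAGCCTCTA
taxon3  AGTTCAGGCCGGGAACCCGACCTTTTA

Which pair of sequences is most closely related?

taxon1–taxon2: 7/27 differ, p = 0.259, d = 0.318.
taxon1–taxon3: 7/27 differ, p = 0.259, d = 0.318.
taxon2–taxon3: 4/27 differ, p = 0.148, d = 0.165.
The smallest distance is between taxon2 and taxon3.

taxon2 and taxon3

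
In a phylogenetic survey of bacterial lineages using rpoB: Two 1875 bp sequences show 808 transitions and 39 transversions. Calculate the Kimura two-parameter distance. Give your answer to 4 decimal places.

P = 808/1875 ≈ 0.430933 and Q = 39/1875 = 0.0208.
Under the Kimura two-parameter model, d = −½ ln(1 − 2P − Q) − ¼ ln(1 − 2Q).
1 − 2P − Q = 0.117334, giving −½ ln(0.117334) = 1.071365.
1 − 2Q = 0.9584, giving −¼ ln(0.9584) = 0.010623.
d = 1.071365 + 0.010623 = 1.081988.

1.0820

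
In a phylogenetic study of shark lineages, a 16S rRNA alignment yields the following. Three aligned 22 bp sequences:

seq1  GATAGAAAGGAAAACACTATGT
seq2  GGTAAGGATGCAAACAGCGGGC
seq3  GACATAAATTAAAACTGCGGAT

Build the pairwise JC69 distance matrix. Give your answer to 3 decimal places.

d(seq1,seq2) = 0.824, d(seq1,seq3) = 0.699, d(seq2,seq3) = 0.699

seq1–seq2: 11/22 sites differ → p = 0.5, d = −0.75 ln(1 − 0.666667) = 0.823960 ≈ 0.824.
seq1–seq3: 10/22 sites differ → p ≈ 0.454545, d = −0.75 ln(1 − 0.60606) = 0.698667 ≈ 0.699.
seq2–seq3: 10/22 sites differ → p ≈ 0.454545, d = −0.75 ln(1 − 0.60606) = 0.698667 ≈ 0.699.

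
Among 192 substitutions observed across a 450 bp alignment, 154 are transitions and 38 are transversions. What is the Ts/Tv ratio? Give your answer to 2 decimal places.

R = 154/38 = 4.052631… ≈ 4.05 (to 2 d.p.).

4.05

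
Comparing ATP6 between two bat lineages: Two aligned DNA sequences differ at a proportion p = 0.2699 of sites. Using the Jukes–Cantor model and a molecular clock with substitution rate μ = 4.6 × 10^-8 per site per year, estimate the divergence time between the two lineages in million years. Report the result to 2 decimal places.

3.64

d = −(3/4) ln(1 − 4p/3) = −0.75 ln(1 − 0.359867) = −0.75 ln(0.640133)
  = −0.75 × (-0.446079) = 0.334559 substitutions/site.
Under a molecular clock d = 2μt, so t = d/(2μ) = 0.334559 / (2 × 4.6 × 10^-8) = 3.64 million years.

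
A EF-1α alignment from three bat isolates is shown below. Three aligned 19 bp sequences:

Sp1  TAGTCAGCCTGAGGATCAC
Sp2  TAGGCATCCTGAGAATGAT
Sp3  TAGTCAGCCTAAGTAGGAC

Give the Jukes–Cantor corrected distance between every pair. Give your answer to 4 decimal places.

Sp1–Sp2: 5/19 sites differ → p ≈ 0.263158, d = −0.75 ln(1 − 0.350877) = 0.324100 ≈ 0.3241.
Sp1–Sp3: 4/19 sites differ → p ≈ 0.210526, d = −0.75 ln(1 − 0.280701) = 0.247109 ≈ 0.2471.
Sp2–Sp3: 6/19 sites differ → p ≈ 0.315789, d = −0.75 ln(1 − 0.421052) = 0.409907 ≈ 0.4099.

d(Sp1,Sp2) = 0.3241, d(Sp1,Sp3) = 0.2471, d(Sp2,Sp3) = 0.4099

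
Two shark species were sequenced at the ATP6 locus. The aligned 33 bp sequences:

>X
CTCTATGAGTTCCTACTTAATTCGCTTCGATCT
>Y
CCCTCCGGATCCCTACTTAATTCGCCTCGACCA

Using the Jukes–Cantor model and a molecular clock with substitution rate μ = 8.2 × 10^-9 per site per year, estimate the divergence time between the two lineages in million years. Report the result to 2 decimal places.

The sequences differ at 9 of 33 sites (2, 5, 6, 8, 9, 11, 26, 31, 33), so p = 9/33 ≈ 0.272727.
d = −(3/4) ln(1 − 4p/3) = −0.75 ln(1 − 0.363636) = −0.75 ln(0.636364)
  = −0.75 × (-0.451985) = 0.338989 substitutions/site.
Under a molecular clock d = 2μt, so t = d/(2μ) = 0.338989 / (2 × 8.2 × 10^-9) = 20.67 million years.

20.67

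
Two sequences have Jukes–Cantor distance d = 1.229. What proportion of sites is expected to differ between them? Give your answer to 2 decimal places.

p = (3/4)(1 − e^(−4d/3)) = 0.75 × (1 − e^(-1.638667)) = 0.75 × (1 − 0.194239) = 0.604321.

0.60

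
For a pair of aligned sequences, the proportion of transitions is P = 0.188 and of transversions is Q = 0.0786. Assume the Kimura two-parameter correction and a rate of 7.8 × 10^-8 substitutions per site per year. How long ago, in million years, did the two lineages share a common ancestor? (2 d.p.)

2.22

Under the Kimura two-parameter model, d = −½ ln(1 − 2P − Q) − ¼ ln(1 − 2Q).
1 − 2P − Q = 0.5454, giving −½ ln(0.5454) = 0.303118.
1 − 2Q = 0.8428, giving −¼ ln(0.8428) = 0.042756.
d = 0.303118 + 0.042756 = 0.345874.
Under a molecular clock d = 2μt, so t = d/(2μ) = 0.345874 / (2 × 7.8 × 10^-8) = 2.22 million years.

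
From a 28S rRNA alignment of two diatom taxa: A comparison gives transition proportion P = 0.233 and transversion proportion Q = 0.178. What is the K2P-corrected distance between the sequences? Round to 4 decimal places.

0.6264

Under the Kimura two-parameter model, d = −½ ln(1 − 2P − Q) − ¼ ln(1 − 2Q).
1 − 2P − Q = 0.356, giving −½ ln(0.356) = 0.516412.
1 − 2Q = 0.644, giving −¼ ln(0.644) = 0.110014.
d = 0.516412 + 0.110014 = 0.626426.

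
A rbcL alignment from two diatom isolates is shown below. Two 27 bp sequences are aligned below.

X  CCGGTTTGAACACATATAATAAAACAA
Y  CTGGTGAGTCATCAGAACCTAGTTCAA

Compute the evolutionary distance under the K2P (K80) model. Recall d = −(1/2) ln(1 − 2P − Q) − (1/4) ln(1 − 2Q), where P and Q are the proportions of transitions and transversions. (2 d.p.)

Of 27 sites, 2 differences are transitions and 12 are transversions, so P = 2/27 ≈ 0.074074 and Q = 12/27 ≈ 0.444444.
Under the Kimura two-parameter model, d = −½ ln(1 − 2P − Q) − ¼ ln(1 − 2Q).
1 − 2P − Q = 0.407408, giving −½ ln(0.407408) = 0.448970.
1 − 2Q = 0.111112, giving −¼ ln(0.111112) = 0.549304.
d = 0.448970 + 0.549304 = 0.998274.

1.00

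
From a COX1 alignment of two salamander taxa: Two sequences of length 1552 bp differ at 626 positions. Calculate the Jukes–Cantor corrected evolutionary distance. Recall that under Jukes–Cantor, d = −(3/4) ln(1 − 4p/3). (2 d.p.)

0.58

p = 626/1552 ≈ 0.403351.
d = −(3/4) ln(1 − 4p/3) = −0.75 ln(1 − 0.537801) = −0.75 ln(0.462199)
  = −0.75 × (-0.771760) = 0.578820 substitutions/site.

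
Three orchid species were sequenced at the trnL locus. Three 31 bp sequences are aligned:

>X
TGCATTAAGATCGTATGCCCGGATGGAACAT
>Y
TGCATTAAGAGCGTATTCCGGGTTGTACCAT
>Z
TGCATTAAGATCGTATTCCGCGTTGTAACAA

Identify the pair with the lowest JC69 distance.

X–Y: 6/31 differ, p = 0.194, d = 0.224.
X–Z: 6/31 differ, p = 0.194, d = 0.224.
Y–Z: 4/31 differ, p = 0.129, d = 0.142.
The smallest distance is between Y and Z.

Y and Z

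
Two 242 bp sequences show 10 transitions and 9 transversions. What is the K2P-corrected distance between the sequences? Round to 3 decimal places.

0.083

P = 10/242 ≈ 0.041322 and Q = 9/242 ≈ 0.03719.
Under the Kimura two-parameter model, d = −½ ln(1 − 2P − Q) − ¼ ln(1 − 2Q).
1 − 2P − Q = 0.880166, giving −½ ln(0.880166) = 0.063822.
1 − 2Q = 0.92562, giving −¼ ln(0.92562) = 0.019323.
d = 0.063822 + 0.019323 = 0.083145.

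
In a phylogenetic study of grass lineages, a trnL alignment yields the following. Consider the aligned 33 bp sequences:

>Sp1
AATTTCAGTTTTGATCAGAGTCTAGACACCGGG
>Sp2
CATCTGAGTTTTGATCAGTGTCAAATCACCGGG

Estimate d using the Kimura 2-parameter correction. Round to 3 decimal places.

Of 33 sites, 2 differences are transitions and 5 are transversions, so P = 2/33 ≈ 0.060606 and Q = 5/33 ≈ 0.151515.
Under the Kimura two-parameter model, d = −½ ln(1 − 2P − Q) − ¼ ln(1 − 2Q).
1 − 2P − Q = 0.727273, giving −½ ln(0.727273) = 0.159227.
1 − 2Q = 0.69697, giving −¼ ln(0.69697) = 0.090253.
d = 0.159227 + 0.090253 = 0.249480.

0.249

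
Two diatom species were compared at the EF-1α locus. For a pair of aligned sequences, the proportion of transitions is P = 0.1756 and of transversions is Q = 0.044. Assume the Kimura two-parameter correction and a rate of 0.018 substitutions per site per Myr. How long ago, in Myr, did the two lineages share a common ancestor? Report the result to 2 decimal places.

7.62

Under the Kimura two-parameter model, d = −½ ln(1 − 2P − Q) − ¼ ln(1 − 2Q).
1 − 2P − Q = 0.6048, giving −½ ln(0.6048) = 0.251429.
1 − 2Q = 0.912, giving −¼ ln(0.912) = 0.023029.
d = 0.251429 + 0.023029 = 0.274458.
Under a molecular clock d = 2μt, so t = d/(2μ) = 0.274458 / (2 × 0.018) = 7.62 Myr.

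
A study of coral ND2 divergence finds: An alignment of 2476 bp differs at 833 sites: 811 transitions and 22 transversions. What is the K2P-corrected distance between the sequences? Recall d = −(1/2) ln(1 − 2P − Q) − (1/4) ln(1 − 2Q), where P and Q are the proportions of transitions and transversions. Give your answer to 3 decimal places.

0.550

P = 811/2476 ≈ 0.327544 and Q = 22/2476 ≈ 0.008885.
Under the Kimura two-parameter model, d = −½ ln(1 − 2P − Q) − ¼ ln(1 − 2Q).
1 − 2P − Q = 0.336027, giving −½ ln(0.336027) = 0.545282.
1 − 2Q = 0.98223, giving −¼ ln(0.98223) = 0.004482.
d = 0.545282 + 0.004482 = 0.549764.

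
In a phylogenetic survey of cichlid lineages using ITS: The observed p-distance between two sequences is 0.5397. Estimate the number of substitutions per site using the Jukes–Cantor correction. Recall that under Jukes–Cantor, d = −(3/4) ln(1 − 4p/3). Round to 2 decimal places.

d = −(3/4) ln(1 − 4p/3) = −0.75 ln(1 − 0.7196) = −0.75 ln(0.2804)
  = −0.75 × (-1.271538) = 0.953654 substitutions/site.

0.95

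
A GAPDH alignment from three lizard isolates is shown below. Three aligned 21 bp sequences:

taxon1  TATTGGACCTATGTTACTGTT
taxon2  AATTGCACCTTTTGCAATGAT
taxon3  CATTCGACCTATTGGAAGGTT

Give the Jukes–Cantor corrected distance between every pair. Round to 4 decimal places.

d(taxon1,taxon2) = 0.5319, d(taxon1,taxon3) = 0.4408, d(taxon2,taxon3) = 0.4408

taxon1–taxon2: 8/21 sites differ → p ≈ 0.380952, d = −0.75 ln(1 − 0.507936) = 0.531860 ≈ 0.5319.
taxon1–taxon3: 7/21 sites differ → p ≈ 0.333333, d = −0.75 ln(1 − 0.444444) = 0.440839 ≈ 0.4408.
taxon2–taxon3: 7/21 sites differ → p ≈ 0.333333, d = −0.75 ln(1 − 0.444444) = 0.440839 ≈ 0.4408.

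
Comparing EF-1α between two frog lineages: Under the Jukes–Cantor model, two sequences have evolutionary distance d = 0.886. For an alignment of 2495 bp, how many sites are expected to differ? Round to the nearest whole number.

1297

Invert JC69: p = (3/4)(1 − e^(−4d/3)) = 0.75 × (1 − e^(-1.181333)) = 0.75 × (1 − 0.306869) = 0.519848.
Expected differing sites = pL ≈ 0.519848 × 2495 = 1297.02076 ≈ 1297.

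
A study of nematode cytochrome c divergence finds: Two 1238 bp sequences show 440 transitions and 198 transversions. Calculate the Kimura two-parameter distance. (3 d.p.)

P = 440/1238 ≈ 0.355412 and Q = 198/1238 ≈ 0.159935.
Under the Kimura two-parameter model, d = −½ ln(1 − 2P − Q) − ¼ ln(1 − 2Q).
1 − 2P − Q = 0.129241, giving −½ ln(0.129241) = 1.023038.
1 − 2Q = 0.68013, giving −¼ ln(0.68013) = 0.096368.
d = 1.023038 + 0.096368 = 1.119406.

1.119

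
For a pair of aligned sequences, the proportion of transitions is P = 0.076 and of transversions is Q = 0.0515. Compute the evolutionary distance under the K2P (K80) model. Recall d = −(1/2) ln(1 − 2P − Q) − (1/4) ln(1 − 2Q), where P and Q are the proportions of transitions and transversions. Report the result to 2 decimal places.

0.14

Under the Kimura two-parameter model, d = −½ ln(1 − 2P − Q) − ¼ ln(1 − 2Q).
1 − 2P − Q = 0.7965, giving −½ ln(0.7965) = 0.113764.
1 − 2Q = 0.897, giving −¼ ln(0.897) = 0.027175.
d = 0.113764 + 0.027175 = 0.140939.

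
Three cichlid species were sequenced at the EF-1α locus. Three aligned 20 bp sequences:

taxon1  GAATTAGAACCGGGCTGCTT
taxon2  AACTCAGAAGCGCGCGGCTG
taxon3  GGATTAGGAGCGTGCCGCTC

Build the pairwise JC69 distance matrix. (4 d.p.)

d(taxon1,taxon2) = 0.4715, d(taxon1,taxon3) = 0.3831, d(taxon2,taxon3) = 0.5716

taxon1–taxon2: 7/20 sites differ → p = 0.35, d = −0.75 ln(1 − 0.466667) = 0.471457 ≈ 0.4715.
taxon1–taxon3: 6/20 sites differ → p = 0.3, d = −0.75 ln(1 − 0.4) = 0.383119 ≈ 0.3831.
taxon2–taxon3: 8/20 sites differ → p = 0.4, d = −0.75 ln(1 − 0.533333) = 0.571605 ≈ 0.5716.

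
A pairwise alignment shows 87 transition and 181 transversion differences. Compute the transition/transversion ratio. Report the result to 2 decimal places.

0.48

R = 87/181 = 0.480662… ≈ 0.48 (to 2 d.p.).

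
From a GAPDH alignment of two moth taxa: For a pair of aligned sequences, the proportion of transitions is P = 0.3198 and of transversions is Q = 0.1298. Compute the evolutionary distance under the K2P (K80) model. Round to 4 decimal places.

0.8087

Under the Kimura two-parameter model, d = −½ ln(1 − 2P − Q) − ¼ ln(1 − 2Q).
1 − 2P − Q = 0.2306, giving −½ ln(0.2306) = 0.733535.
1 − 2Q = 0.7404, giving −¼ ln(0.7404) = 0.075141.
d = 0.733535 + 0.075141 = 0.808676.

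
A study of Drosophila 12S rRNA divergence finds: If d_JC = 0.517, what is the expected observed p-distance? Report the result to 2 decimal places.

0.37

p = (3/4)(1 − e^(−4d/3)) = 0.75 × (1 − e^(-0.689333)) = 0.75 × (1 − 0.501911) = 0.373567.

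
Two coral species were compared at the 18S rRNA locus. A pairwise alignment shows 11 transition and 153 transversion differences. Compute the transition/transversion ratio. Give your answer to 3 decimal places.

R = 11/153 = 0.071895… ≈ 0.072 (to 3 d.p.).

0.072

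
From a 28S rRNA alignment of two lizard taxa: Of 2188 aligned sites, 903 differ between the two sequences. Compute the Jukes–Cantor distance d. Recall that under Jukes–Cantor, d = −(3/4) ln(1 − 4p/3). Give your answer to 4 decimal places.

0.5993

p = 903/2188 ≈ 0.412706.
d = −(3/4) ln(1 − 4p/3) = −0.75 ln(1 − 0.550275) = −0.75 ln(0.449725)
  = −0.75 × (-0.799119) = 0.599339 substitutions/site.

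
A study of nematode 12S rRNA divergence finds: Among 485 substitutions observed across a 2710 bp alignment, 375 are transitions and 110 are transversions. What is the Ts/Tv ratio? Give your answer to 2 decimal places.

R = 375/110 = 3.409090… ≈ 3.41 (to 2 d.p.).

3.41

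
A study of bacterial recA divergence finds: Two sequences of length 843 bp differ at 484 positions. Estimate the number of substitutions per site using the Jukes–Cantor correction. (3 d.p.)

1.088

p = 484/843 ≈ 0.57414.
d = −(3/4) ln(1 − 4p/3) = −0.75 ln(1 − 0.76552) = −0.75 ln(0.23448)
  = −0.75 × (-1.450385) = 1.087789 substitutions/site.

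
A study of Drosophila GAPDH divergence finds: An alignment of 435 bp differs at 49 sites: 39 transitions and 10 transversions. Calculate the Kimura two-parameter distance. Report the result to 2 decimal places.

0.12

P = 39/435 ≈ 0.089655 and Q = 10/435 ≈ 0.022989.
Under the Kimura two-parameter model, d = −½ ln(1 − 2P − Q) − ¼ ln(1 − 2Q).
1 − 2P − Q = 0.797701, giving −½ ln(0.797701) = 0.113011.
1 − 2Q = 0.954022, giving −¼ ln(0.954022) = 0.011767.
d = 0.113011 + 0.011767 = 0.124778.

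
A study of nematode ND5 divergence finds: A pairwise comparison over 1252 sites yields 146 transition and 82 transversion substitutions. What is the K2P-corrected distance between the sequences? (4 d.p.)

P = 146/1252 ≈ 0.116613 and Q = 82/1252 ≈ 0.065495.
Under the Kimura two-parameter model, d = −½ ln(1 − 2P − Q) − ¼ ln(1 − 2Q).
1 − 2P − Q = 0.701279, giving −½ ln(0.701279) = 0.177425.
1 − 2Q = 0.86901, giving −¼ ln(0.86901) = 0.035100.
d = 0.177425 + 0.035100 = 0.212525.

0.2125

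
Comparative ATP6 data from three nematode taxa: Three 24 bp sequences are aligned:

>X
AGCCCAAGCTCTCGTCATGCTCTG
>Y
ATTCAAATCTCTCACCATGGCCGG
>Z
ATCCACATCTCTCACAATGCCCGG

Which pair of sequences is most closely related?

Y and Z

X–Y: 9/24 differ, p = 0.375, d = 0.520.
X–Z: 9/24 differ, p = 0.375, d = 0.520.
Y–Z: 4/24 differ, p = 0.167, d = 0.188.
The smallest distance is between Y and Z.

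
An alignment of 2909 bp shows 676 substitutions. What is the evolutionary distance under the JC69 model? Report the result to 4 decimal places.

0.2781

p = 676/2909 ≈ 0.232382.
d = −(3/4) ln(1 − 4p/3) = −0.75 ln(1 − 0.309843) = −0.75 ln(0.690157)
  = −0.75 × (-0.370836) = 0.278127 substitutions/site.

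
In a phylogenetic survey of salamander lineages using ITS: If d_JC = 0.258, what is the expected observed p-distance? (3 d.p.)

p = (3/4)(1 − e^(−4d/3)) = 0.75 × (1 − e^(-0.344)) = 0.75 × (1 − 0.708929) = 0.218303.

0.218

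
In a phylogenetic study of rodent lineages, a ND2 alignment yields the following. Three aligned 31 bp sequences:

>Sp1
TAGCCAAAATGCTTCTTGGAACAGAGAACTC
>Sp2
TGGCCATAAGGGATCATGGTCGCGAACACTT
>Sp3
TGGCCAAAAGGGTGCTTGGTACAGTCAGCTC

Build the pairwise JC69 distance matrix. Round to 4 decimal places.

d(Sp1,Sp2) = 0.6143, d(Sp1,Sp3) = 0.3163, d(Sp2,Sp3) = 0.5445

Sp1–Sp2: 13/31 sites differ → p ≈ 0.419355, d = −0.75 ln(1 − 0.55914) = 0.614271 ≈ 0.6143.
Sp1–Sp3: 8/31 sites differ → p ≈ 0.258065, d = −0.75 ln(1 − 0.344087) = 0.316295 ≈ 0.3163.
Sp2–Sp3: 12/31 sites differ → p ≈ 0.387097, d = −0.75 ln(1 − 0.516129) = 0.544453 ≈ 0.5445.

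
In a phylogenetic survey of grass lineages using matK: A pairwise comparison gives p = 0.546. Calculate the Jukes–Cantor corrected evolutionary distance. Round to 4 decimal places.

d = −(3/4) ln(1 − 4p/3) = −0.75 ln(1 − 0.728) = −0.75 ln(0.272)
  = −0.75 × (-1.301953) = 0.976465 substitutions/site.

0.9765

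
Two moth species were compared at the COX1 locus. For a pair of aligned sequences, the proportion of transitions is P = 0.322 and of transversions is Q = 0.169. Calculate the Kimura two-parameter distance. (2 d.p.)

Under the Kimura two-parameter model, d = −½ ln(1 − 2P − Q) − ¼ ln(1 − 2Q).
1 − 2P − Q = 0.187, giving −½ ln(0.187) = 0.838323.
1 − 2Q = 0.662, giving −¼ ln(0.662) = 0.103122.
d = 0.838323 + 0.103122 = 0.941445.

0.94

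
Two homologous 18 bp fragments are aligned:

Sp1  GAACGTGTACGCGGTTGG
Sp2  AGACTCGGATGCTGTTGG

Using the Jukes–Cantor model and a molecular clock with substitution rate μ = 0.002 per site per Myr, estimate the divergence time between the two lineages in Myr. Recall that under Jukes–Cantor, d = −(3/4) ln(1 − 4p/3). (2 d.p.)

The sequences differ at 7 of 18 sites (1, 2, 5, 6, 8, 10, 13), so p = 7/18 ≈ 0.388889.
d = −(3/4) ln(1 − 4p/3) = −0.75 ln(1 − 0.518519) = −0.75 ln(0.481481)
  = −0.75 × (-0.730889) = 0.548167 substitutions/site.
Under a molecular clock d = 2μt, so t = d/(2μ) = 0.548167 / (2 × 0.002) = 137.04 Myr.

137.04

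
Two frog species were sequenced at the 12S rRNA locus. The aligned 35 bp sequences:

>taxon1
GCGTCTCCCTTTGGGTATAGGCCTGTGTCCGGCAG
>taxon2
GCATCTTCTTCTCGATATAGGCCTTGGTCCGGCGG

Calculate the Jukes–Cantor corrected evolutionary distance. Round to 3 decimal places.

The sequences differ at 9 of 35 sites (3, 7, 9, 11, 13, 15, 25, 26, 34), so p = 9/35 ≈ 0.257143.
d = −(3/4) ln(1 − 4p/3) = −0.75 ln(1 − 0.342857) = −0.75 ln(0.657143)
  = −0.75 × (-0.419854) = 0.314891 substitutions/site.

0.315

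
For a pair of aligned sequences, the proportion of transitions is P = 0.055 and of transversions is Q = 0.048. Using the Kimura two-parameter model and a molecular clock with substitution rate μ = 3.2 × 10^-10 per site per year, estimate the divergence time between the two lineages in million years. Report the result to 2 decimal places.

Under the Kimura two-parameter model, d = −½ ln(1 − 2P − Q) − ¼ ln(1 − 2Q).
1 − 2P − Q = 0.842, giving −½ ln(0.842) = 0.085988.
1 − 2Q = 0.904, giving −¼ ln(0.904) = 0.025231.
d = 0.085988 + 0.025231 = 0.111219.
Under a molecular clock d = 2μt, so t = d/(2μ) = 0.111219 / (2 × 3.2 × 10^-10) = 173.78 million years.

173.78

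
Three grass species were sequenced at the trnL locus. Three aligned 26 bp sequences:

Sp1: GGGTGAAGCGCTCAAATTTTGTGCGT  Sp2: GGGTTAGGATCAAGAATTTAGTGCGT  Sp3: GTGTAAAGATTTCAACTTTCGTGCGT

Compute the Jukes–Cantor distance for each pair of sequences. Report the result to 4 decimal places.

Sp1–Sp2: 8/26 sites differ → p ≈ 0.307692, d = −0.75 ln(1 − 0.410256) = 0.396050 ≈ 0.3961.
Sp1–Sp3: 7/26 sites differ → p ≈ 0.269231, d = −0.75 ln(1 − 0.358975) = 0.333515 ≈ 0.3335.
Sp2–Sp3: 9/26 sites differ → p ≈ 0.346154, d = −0.75 ln(1 − 0.461539) = 0.464280 ≈ 0.4643.

d(Sp1,Sp2) = 0.3961, d(Sp1,Sp3) = 0.3335, d(Sp2,Sp3) = 0.4643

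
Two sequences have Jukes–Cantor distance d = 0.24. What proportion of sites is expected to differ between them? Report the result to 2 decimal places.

0.21

p = (3/4)(1 − e^(−4d/3)) = 0.75 × (1 − e^(-0.32)) = 0.75 × (1 − 0.726149) = 0.205388.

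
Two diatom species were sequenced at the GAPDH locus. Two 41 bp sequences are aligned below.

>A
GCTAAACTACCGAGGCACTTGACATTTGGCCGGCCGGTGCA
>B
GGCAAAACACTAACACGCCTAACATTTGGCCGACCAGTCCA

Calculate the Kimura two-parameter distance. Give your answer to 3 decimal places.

0.494

Of 41 sites, 10 differences are transitions and 4 are transversions, so P = 10/41 ≈ 0.243902 and Q = 4/41 ≈ 0.097561.
Under the Kimura two-parameter model, d = −½ ln(1 − 2P − Q) − ¼ ln(1 − 2Q).
1 − 2P − Q = 0.414635, giving −½ ln(0.414635) = 0.440178.
1 − 2Q = 0.804878, giving −¼ ln(0.804878) = 0.054266.
d = 0.440178 + 0.054266 = 0.494444.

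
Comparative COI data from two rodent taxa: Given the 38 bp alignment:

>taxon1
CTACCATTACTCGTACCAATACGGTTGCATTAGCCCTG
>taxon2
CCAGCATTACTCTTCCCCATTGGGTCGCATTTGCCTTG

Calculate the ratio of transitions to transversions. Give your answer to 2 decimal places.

Transitions are A↔G and C↔T; transversions are all other mismatches.
Transitions: 3. Transversions: 7.
R = 3/7 = 0.428571… ≈ 0.43 (to 2 d.p.).

0.43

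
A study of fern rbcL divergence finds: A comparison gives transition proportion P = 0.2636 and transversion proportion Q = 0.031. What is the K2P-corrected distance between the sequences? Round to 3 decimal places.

Under the Kimura two-parameter model, d = −½ ln(1 − 2P − Q) − ¼ ln(1 − 2Q).
1 − 2P − Q = 0.4418, giving −½ ln(0.4418) = 0.408449.
1 − 2Q = 0.938, giving −¼ ln(0.938) = 0.016001.
d = 0.408449 + 0.016001 = 0.424450.

0.424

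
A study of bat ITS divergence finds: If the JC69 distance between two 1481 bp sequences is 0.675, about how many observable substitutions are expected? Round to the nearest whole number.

Invert JC69: p = (3/4)(1 − e^(−4d/3)) = 0.75 × (1 − e^(-0.9)) = 0.75 × (1 − 0.406570) = 0.445073.
Expected differing sites = pL ≈ 0.445073 × 1481 = 659.153113 ≈ 659.

659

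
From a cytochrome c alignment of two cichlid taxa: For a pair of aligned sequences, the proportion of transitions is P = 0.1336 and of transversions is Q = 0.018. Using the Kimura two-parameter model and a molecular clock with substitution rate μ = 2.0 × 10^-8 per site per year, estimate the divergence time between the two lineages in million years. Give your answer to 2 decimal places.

4.43

Under the Kimura two-parameter model, d = −½ ln(1 − 2P − Q) − ¼ ln(1 − 2Q).
1 − 2P − Q = 0.7148, giving −½ ln(0.7148) = 0.167876.
1 − 2Q = 0.964, giving −¼ ln(0.964) = 0.009166.
d = 0.167876 + 0.009166 = 0.177042.
Under a molecular clock d = 2μt, so t = d/(2μ) = 0.177042 / (2 × 2.0 × 10^-8) = 4.43 million years.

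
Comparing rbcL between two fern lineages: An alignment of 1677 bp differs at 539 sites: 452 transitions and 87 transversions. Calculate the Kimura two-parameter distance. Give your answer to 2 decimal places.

0.47

P = 452/1677 ≈ 0.269529 and Q = 87/1677 ≈ 0.051878.
Under the Kimura two-parameter model, d = −½ ln(1 − 2P − Q) − ¼ ln(1 − 2Q).
1 − 2P − Q = 0.409064, giving −½ ln(0.409064) = 0.446942.
1 − 2Q = 0.896244, giving −¼ ln(0.896244) = 0.027386.
d = 0.446942 + 0.027386 = 0.474328.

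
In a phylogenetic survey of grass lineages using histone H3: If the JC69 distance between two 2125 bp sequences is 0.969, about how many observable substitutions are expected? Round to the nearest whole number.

Invert JC69: p = (3/4)(1 − e^(−4d/3)) = 0.75 × (1 − e^(-1.292)) = 0.75 × (1 − 0.274721) = 0.543959.
Expected differing sites = pL ≈ 0.543959 × 2125 = 1155.912875 ≈ 1156.

1156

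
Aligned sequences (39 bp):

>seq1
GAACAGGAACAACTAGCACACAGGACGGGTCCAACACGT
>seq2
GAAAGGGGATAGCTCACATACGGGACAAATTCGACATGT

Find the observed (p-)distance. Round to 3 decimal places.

0.385

The sequences differ at 15 of 39 positions.
p = 15/39 = 0.384615… ≈ 0.385 (to 3 d.p.).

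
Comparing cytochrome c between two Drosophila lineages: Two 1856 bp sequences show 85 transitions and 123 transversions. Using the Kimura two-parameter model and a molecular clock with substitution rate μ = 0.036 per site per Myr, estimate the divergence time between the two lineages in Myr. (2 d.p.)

P = 85/1856 ≈ 0.045797 and Q = 123/1856 ≈ 0.066272.
Under the Kimura two-parameter model, d = −½ ln(1 − 2P − Q) − ¼ ln(1 − 2Q).
1 − 2P − Q = 0.842134, giving −½ ln(0.842134) = 0.085908.
1 − 2Q = 0.867456, giving −¼ ln(0.867456) = 0.035548.
d = 0.085908 + 0.035548 = 0.121456.
Under a molecular clock d = 2μt, so t = d/(2μ) = 0.121456 / (2 × 0.036) = 1.69 Myr.

1.69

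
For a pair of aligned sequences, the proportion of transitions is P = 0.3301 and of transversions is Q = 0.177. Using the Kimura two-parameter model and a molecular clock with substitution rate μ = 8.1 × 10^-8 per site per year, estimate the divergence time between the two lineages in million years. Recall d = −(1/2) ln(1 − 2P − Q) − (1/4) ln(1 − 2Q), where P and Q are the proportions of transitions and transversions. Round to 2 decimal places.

Under the Kimura two-parameter model, d = −½ ln(1 − 2P − Q) − ¼ ln(1 − 2Q).
1 − 2P − Q = 0.1628, giving −½ ln(0.1628) = 0.907616.
1 − 2Q = 0.646, giving −¼ ln(0.646) = 0.109239.
d = 0.907616 + 0.109239 = 1.016855.
Under a molecular clock d = 2μt, so t = d/(2μ) = 1.016855 / (2 × 8.1 × 10^-8) = 6.28 million years.

6.28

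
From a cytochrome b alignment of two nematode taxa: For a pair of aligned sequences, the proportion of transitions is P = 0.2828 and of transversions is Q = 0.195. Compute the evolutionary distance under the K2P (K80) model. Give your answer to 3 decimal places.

Under the Kimura two-parameter model, d = −½ ln(1 − 2P − Q) − ¼ ln(1 − 2Q).
1 − 2P − Q = 0.2394, giving −½ ln(0.2394) = 0.714810.
1 − 2Q = 0.61, giving −¼ ln(0.61) = 0.123574.
d = 0.714810 + 0.123574 = 0.838384.

0.838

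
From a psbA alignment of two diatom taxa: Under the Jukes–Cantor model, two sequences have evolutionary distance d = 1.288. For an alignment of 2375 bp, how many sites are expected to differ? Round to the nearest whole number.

Invert JC69: p = (3/4)(1 − e^(−4d/3)) = 0.75 × (1 − e^(-1.717333)) = 0.75 × (1 − 0.179544) = 0.615342.
Expected differing sites = pL ≈ 0.615342 × 2375 = 1461.43725 ≈ 1461.

1461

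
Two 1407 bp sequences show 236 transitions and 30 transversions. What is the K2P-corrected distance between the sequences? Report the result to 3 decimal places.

P = 236/1407 ≈ 0.167733 and Q = 30/1407 ≈ 0.021322.
Under the Kimura two-parameter model, d = −½ ln(1 − 2P − Q) − ¼ ln(1 − 2Q).
1 − 2P − Q = 0.643212, giving −½ ln(0.643212) = 0.220640.
1 − 2Q = 0.957356, giving −¼ ln(0.957356) = 0.010895.
d = 0.220640 + 0.010895 = 0.231535.

0.232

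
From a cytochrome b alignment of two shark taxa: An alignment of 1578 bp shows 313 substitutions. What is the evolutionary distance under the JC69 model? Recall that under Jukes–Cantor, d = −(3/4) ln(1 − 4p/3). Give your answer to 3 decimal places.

p = 313/1578 ≈ 0.198352.
d = −(3/4) ln(1 − 4p/3) = −0.75 ln(1 − 0.264469) = −0.75 ln(0.735531)
  = −0.75 × (-0.307163) = 0.230372 substitutions/site.

0.230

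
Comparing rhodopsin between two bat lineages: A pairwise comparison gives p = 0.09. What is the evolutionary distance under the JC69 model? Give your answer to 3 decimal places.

d = −(3/4) ln(1 − 4p/3) = −0.75 ln(1 − 0.12) = −0.75 ln(0.88)
  = −0.75 × (-0.127833) = 0.095875 substitutions/site.

0.096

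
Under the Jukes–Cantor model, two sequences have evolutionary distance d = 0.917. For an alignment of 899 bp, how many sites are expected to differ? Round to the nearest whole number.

476

Invert JC69: p = (3/4)(1 − e^(−4d/3)) = 0.75 × (1 − e^(-1.222667)) = 0.75 × (1 − 0.294444) = 0.529167.
Expected differing sites = pL ≈ 0.529167 × 899 = 475.721133 ≈ 476.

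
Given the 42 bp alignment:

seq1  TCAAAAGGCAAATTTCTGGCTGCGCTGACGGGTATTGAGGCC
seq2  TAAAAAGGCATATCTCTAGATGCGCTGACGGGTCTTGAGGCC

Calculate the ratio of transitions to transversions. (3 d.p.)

0.500

Transitions are A↔G and C↔T; transversions are all other mismatches.
Transitions: 2. Transversions: 4.
R = 2/4 = 0.500.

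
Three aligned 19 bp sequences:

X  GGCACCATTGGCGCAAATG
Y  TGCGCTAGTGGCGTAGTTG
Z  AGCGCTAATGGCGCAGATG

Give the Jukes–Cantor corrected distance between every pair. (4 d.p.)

d(X,Y) = 0.5068, d(X,Z) = 0.3241, d(Y,Z) = 0.2471

X–Y: 7/19 sites differ → p ≈ 0.368421, d = −0.75 ln(1 − 0.491228) = 0.506816 ≈ 0.5068.
X–Z: 5/19 sites differ → p ≈ 0.263158, d = −0.75 ln(1 − 0.350877) = 0.324100 ≈ 0.3241.
Y–Z: 4/19 sites differ → p ≈ 0.210526, d = −0.75 ln(1 − 0.280701) = 0.247109 ≈ 0.2471.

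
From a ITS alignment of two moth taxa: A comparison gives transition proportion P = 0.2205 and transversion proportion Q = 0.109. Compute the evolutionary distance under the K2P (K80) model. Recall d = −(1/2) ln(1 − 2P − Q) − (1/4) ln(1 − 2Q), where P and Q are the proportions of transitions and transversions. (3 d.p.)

0.461

Under the Kimura two-parameter model, d = −½ ln(1 − 2P − Q) − ¼ ln(1 − 2Q).
1 − 2P − Q = 0.45, giving −½ ln(0.45) = 0.399254.
1 − 2Q = 0.782, giving −¼ ln(0.782) = 0.061475.
d = 0.399254 + 0.061475 = 0.460729.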